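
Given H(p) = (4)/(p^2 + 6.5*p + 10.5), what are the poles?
Set denominator = 0: p^2 + 6.5*p + 10.5 = (p + 3.5)(p + 3) = 0 → Poles: -3, -3.5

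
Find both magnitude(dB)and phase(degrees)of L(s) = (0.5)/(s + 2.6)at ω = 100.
Substitute s = j*100: L(j100) = 0.000129912 - 0.00499662j.
|L| = 20*log₁₀(sqrt(Re²+Im²)) = -46.02 dB.
∠L = atan2(Im, Re) = -88.51°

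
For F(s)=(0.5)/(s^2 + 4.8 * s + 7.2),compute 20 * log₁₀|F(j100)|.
Substitute s = j*100: F(j100) = -4.99208e-05 - 2.39793e-06j.
|F(j100)| = sqrt(Re² + Im²) = 4.998e-05.
20*log₁₀(4.998e-05) = -86.02 dB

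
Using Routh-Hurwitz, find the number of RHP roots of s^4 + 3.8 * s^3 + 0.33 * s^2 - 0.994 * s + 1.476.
Routh array:
s^4: [1, 0.33, 1.476]; s^3: [3.8, -0.994]; s^2: [0.591579, 1.476]; s^1: [-10.4751]; s^0: [1.476]
First column: [1, 3.8, 0.591579, -10.4751, 1.476]. Sign changes = RHP roots = 2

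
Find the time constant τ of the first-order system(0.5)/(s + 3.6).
First-order system: τ = -1/pole. Pole = -3.6. τ = -1/(-3.6) = 0.2778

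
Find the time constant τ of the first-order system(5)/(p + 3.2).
First-order system: τ = -1/pole. Pole = -3.2. τ = -1/(-3.2) = 0.3125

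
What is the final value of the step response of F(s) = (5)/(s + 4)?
FVT: lim_{t→∞} y(t) = lim_{s→0} s*Y(s) where Y(s) = F(s)/s.
= lim_{s→0} F(s) = F(0) = num(0)/den(0) = 5/4 = 1.25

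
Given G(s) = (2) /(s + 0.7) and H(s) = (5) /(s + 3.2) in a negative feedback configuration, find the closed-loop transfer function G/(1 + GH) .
Closed-loop T = G/(1+GH).
Numerator: G_num * H_den = 2*s + 6.4.
Denominator: G_den * H_den + G_num * H_num = (s^2 + 3.9*s + 2.24) + (10) = s^2 + 3.9*s + 12.24.
T(s) = (2*s + 6.4)/(s^2 + 3.9*s + 12.24)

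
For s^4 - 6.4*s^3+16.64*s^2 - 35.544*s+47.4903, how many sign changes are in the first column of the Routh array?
Routh array:
s^4: [1, 16.64, 47.4903]; s^3: [-6.4, -35.544]; s^2: [11.08625, 47.4903]; s^1: [-8.12824]; s^0: [47.4903]
First column: [1, -6.4, 11.08625, -8.12824, 47.4903]. Sign changes = 4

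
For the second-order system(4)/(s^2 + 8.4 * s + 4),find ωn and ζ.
Standard form: ωn²/(s²+2ζωn·s+ωn²).
const=4=ωn² → ωn=2, s coeff=8.4=2ζωn → ζ=2.1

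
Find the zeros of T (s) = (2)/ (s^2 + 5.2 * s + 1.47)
Numerator is a nonzero constant (2) → Zeros: none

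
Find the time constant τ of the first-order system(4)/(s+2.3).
First-order system: τ = -1/pole. Pole = -2.3. τ = -1/(-2.3) = 0.4348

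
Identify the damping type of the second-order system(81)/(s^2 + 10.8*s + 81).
Standard form: ωn²/(s²+2ζωn·s+ωn²) gives ωn=9, ζ=0.6.
Underdamped (ζ = 0.6 < 1)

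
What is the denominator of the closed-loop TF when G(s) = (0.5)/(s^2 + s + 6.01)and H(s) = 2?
Characteristic poly = G_den * H_den + G_num * H_num = (s^2 + s + 6.01) + (1) = s^2 + s + 7.01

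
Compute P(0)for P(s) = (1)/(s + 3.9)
DC gain = P(0) = num(0)/den(0) = 1/3.9 = 0.2564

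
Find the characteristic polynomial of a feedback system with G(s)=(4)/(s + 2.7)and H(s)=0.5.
Characteristic poly = G_den * H_den + G_num * H_num = (s + 2.7) + (2) = s + 4.7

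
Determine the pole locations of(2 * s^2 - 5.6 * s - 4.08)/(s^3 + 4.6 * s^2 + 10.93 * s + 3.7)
Set denominator = 0: s^3 + 4.6*s^2 + 10.93*s + 3.7 = (s + 0.4)(s^2 + 4.2*s + 9.25) = 0 → Poles: -0.4, -2.1 + 2.2j, -2.1 - 2.2j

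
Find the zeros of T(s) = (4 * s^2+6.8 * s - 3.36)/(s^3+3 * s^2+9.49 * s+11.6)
Set numerator = 0: 4*s^2 + 6.8*s - 3.36 = 4*(s + 2.1)(s - 0.4) = 0 → Zeros: -2.1, 0.4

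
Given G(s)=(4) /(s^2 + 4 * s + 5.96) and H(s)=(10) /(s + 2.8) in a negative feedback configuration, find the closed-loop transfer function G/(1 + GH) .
Closed-loop T = G/(1+GH).
Numerator: G_num * H_den = 4*s + 11.2.
Denominator: G_den * H_den + G_num * H_num = (s^3 + 6.8*s^2 + 17.16*s + 16.688) + (40) = s^3 + 6.8*s^2 + 17.16*s + 56.688.
T(s) = (4*s + 11.2)/(s^3 + 6.8*s^2 + 17.16*s + 56.688)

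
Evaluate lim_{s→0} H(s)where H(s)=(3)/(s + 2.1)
DC gain = H(0) = num(0)/den(0) = 3/2.1 = 1.429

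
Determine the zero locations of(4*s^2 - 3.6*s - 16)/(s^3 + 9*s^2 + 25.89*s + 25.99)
Set numerator = 0: 4*s^2 - 3.6*s - 16 = 4*(s - 2.5)(s + 1.6) = 0 → Zeros: -1.6, 2.5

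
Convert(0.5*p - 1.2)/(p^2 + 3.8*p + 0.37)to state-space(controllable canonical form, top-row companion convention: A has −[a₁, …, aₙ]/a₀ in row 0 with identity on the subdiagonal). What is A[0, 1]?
Reachable canonical form for den = p^2 + 3.8*p + 0.37: top row of A = -[a₁,a₂,...,aₙ]/a₀, ones on the subdiagonal, zeros elsewhere.
A = [[-3.8, -0.37], [1, 0]].
A[0,1] = -0.37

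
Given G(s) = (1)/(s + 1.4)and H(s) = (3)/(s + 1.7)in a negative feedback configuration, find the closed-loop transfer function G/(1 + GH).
Closed-loop T = G/(1+GH).
Numerator: G_num * H_den = s + 1.7.
Denominator: G_den * H_den + G_num * H_num = (s^2 + 3.1*s + 2.38) + (3) = s^2 + 3.1*s + 5.38.
T(s) = (s + 1.7)/(s^2 + 3.1*s + 5.38)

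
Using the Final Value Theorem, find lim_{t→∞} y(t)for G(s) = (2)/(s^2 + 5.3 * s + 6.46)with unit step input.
FVT: lim_{t→∞} y(t) = lim_{s→0} s*Y(s) where Y(s) = G(s)/s.
= lim_{s→0} G(s) = G(0) = num(0)/den(0) = 2/6.46 = 0.3096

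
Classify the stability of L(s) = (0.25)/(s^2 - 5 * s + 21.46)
Denominator: s^2 - 5*s + 21.46. Poles: 2.5 + 3.9j, 2.5 - 3.9j. Unstable (2 pole(s) in RHP)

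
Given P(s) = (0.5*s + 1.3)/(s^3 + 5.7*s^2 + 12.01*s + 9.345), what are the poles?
Set denominator = 0: s^3 + 5.7*s^2 + 12.01*s + 9.345 = (s + 2.1)(s^2 + 3.6*s + 4.45) = 0 → Poles: -1.8 + 1.1j, -1.8 - 1.1j, -2.1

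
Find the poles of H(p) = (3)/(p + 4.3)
Set denominator = 0: p + 4.3 = 0 → Poles: -4.3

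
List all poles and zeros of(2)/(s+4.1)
Set denominator = 0: s + 4.1 = 0 → Poles: -4.1
Numerator is a nonzero constant (2) → Zeros: none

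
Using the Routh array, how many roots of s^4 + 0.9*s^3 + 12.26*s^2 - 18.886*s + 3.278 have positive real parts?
Routh array:
s^4: [1, 12.26, 3.278]; s^3: [0.9, -18.886]; s^2: [33.2444, 3.278]; s^1: [-18.9747]; s^0: [3.278]
First column: [1, 0.9, 33.2444, -18.9747, 3.278]. Sign changes = RHP roots = 2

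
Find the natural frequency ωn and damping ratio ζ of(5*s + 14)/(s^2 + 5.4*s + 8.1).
Underdamped: complex pole -2.7 + 0.9j. ωn = |pole| = 2.846, ζ = -Re(pole)/ωn = 0.9487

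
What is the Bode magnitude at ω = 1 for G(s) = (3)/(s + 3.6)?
Substitute s = j*1: G(j1) = 0.773639 - 0.2149j.
|G(j1)| = sqrt(Re² + Im²) = 0.8029.
20*log₁₀(0.8029) = -1.91 dB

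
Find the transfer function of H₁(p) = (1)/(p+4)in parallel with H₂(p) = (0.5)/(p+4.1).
Parallel: H = H₁ + H₂ = (n₁·d₂ + n₂·d₁)/(d₁·d₂).
n₁·d₂ = p + 4.1. n₂·d₁ = 0.5*p + 2. Sum = 1.5*p + 6.1. d₁·d₂ = p^2 + 8.1*p + 16.4.
H(p) = (1.5*p + 6.1)/(p^2 + 8.1*p + 16.4)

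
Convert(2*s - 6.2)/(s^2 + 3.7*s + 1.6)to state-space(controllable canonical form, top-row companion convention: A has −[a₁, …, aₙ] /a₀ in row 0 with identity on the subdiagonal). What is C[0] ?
Reachable canonical form: C = numerator coefficients (right-aligned, zero-padded to length n).
num = 2*s - 6.2, C = [[2, -6.2]].
C[0] = 2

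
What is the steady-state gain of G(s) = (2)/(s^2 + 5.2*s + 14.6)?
DC gain = G(0) = num(0)/den(0) = 2/14.6 = 0.137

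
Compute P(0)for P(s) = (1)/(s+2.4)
DC gain = P(0) = num(0)/den(0) = 1/2.4 = 0.4167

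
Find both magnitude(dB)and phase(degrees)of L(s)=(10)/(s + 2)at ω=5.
Substitute s = j*5: L(j5) = 0.689655 - 1.72414j.
|L| = 20*log₁₀(sqrt(Re²+Im²)) = 5.38 dB.
∠L = atan2(Im, Re) = -68.20°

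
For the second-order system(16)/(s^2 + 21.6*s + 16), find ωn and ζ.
Standard form: ωn²/(s²+2ζωn·s+ωn²).
const=16=ωn² → ωn=4, s coeff=21.6=2ζωn → ζ=2.7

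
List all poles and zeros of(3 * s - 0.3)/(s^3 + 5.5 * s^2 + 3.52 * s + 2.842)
Set denominator = 0: s^3 + 5.5*s^2 + 3.52*s + 2.842 = (s + 4.9)(s^2 + 0.6*s + 0.58) = 0 → Poles: -0.3 + 0.7j, -0.3 - 0.7j, -4.9
Set numerator = 0: 3*s - 0.3 = 0 → Zeros: 0.1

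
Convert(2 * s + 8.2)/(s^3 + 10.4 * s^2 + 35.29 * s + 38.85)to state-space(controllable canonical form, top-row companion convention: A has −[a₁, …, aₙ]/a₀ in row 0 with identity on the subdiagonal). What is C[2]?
Reachable canonical form: C = numerator coefficients (right-aligned, zero-padded to length n).
num = 2*s + 8.2, C = [[0, 2, 8.2]].
C[2] = 8.2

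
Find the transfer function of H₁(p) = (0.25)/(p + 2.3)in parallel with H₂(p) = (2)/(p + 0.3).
Parallel: H = H₁ + H₂ = (n₁·d₂ + n₂·d₁)/(d₁·d₂).
n₁·d₂ = 0.25*p + 0.075. n₂·d₁ = 2*p + 4.6. Sum = 2.25*p + 4.675. d₁·d₂ = p^2 + 2.6*p + 0.69.
H(p) = (2.25*p + 4.675)/(p^2 + 2.6*p + 0.69)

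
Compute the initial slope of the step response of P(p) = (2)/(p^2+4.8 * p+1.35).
IVT: y'(0⁺) = lim_{p→∞} p²·Y(p) = lim_{p→∞} p·P(p).
deg(num) = 0, deg(den) = 2, relative degree = 2 ≥ 2, so p·P(p) → 0. Initial slope = 0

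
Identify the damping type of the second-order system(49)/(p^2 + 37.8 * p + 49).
Standard form: ωn²/(p²+2ζωn·p+ωn²) gives ωn=7, ζ=2.7.
Overdamped (ζ = 2.7 > 1)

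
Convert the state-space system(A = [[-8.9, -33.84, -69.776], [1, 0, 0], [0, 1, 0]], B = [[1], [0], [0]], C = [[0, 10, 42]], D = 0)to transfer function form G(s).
G(s) = C(sI - A)⁻¹B + D.
Characteristic polynomial det(sI - A) = s^3 + 8.9*s^2 + 33.84*s + 69.776.
Numerator from C·adj(sI-A)·B + D·det(sI-A) = 10*s + 42.
G(s) = (10*s + 42)/(s^3 + 8.9*s^2 + 33.84*s + 69.776)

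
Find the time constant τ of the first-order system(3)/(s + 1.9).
First-order system: τ = -1/pole. Pole = -1.9. τ = -1/(-1.9) = 0.5263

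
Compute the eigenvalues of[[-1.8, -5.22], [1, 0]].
Eigenvalues solve det(λI - A) = 0.
Characteristic polynomial: λ^2 + 1.8*λ + 5.22 = 0.
Roots: -0.9 + 2.1j, -0.9 - 2.1j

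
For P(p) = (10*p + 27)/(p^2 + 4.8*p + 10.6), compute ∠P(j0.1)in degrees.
Substitute p = j*0.1: P(j0.1) = 2.54862 - 0.0210894j.
∠P(j0.1) = atan2(Im, Re) = atan2(-0.0210894, 2.54862) = -0.47°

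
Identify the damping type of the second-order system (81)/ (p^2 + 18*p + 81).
Standard form: ωn²/(p²+2ζωn·p+ωn²) gives ωn=9, ζ=1.
Critically damped (ζ = 1)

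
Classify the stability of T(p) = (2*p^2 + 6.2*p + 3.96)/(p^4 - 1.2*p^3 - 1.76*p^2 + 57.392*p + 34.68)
Denominator: p^4 - 1.2*p^3 - 1.76*p^2 + 57.392*p + 34.68 = (p + 3.4)(p + 0.6)(p^2 - 5.2*p + 17). Poles: -0.6, -3.4, 2.6 + 3.2j, 2.6 - 3.2j. Unstable (2 pole(s) in RHP)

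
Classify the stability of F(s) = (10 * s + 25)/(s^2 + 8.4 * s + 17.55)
Denominator: s^2 + 8.4*s + 17.55 = (s + 3.9)(s + 4.5). Poles: -3.9, -4.5. Stable (all poles in LHP)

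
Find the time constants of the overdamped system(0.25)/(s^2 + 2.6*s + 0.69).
Overdamped: real poles at -2.3, -0.3. τ = -1/pole → τ₁ = 0.4348, τ₂ = 3.333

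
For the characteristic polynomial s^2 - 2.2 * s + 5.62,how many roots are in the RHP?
Poles: 1.1 + 2.1j, 1.1 - 2.1j. RHP poles (Re>0): 2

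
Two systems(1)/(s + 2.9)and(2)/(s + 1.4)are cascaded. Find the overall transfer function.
Series: H = H₁ · H₂ = (n₁·n₂)/(d₁·d₂).
Num: n₁·n₂ = 2. Den: d₁·d₂ = s^2 + 4.3*s + 4.06.
H(s) = (2)/(s^2 + 4.3*s + 4.06)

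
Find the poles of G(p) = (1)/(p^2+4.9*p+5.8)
Set denominator = 0: p^2 + 4.9*p + 5.8 = (p + 2)(p + 2.9) = 0 → Poles: -2, -2.9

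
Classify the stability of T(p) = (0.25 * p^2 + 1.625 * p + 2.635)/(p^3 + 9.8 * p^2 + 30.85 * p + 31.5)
Denominator: p^3 + 9.8*p^2 + 30.85*p + 31.5 = (p + 2.5)(p + 2.8)(p + 4.5). Poles: -2.5, -2.8, -4.5. Stable (all poles in LHP)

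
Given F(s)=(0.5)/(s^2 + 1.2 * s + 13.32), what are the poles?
Set denominator = 0: s^2 + 1.2*s + 13.32 = 0 → Poles: -0.6 + 3.6j, -0.6 - 3.6j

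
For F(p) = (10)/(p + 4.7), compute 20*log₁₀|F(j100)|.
Substitute p = j*100: F(j100) = 0.00468964 - 0.0997796j.
|F(j100)| = sqrt(Re² + Im²) = 0.09989.
20*log₁₀(0.09989) = -20.01 dB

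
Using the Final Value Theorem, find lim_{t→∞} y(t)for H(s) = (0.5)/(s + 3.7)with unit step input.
FVT: lim_{t→∞} y(t) = lim_{s→0} s*Y(s) where Y(s) = H(s)/s.
= lim_{s→0} H(s) = H(0) = num(0)/den(0) = 0.5/3.7 = 0.1351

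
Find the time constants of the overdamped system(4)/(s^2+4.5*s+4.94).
Overdamped: real poles at -1.9, -2.6. τ = -1/pole → τ₁ = 0.5263, τ₂ = 0.3846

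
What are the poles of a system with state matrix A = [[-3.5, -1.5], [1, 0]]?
Eigenvalues solve det(λI - A) = 0.
Characteristic polynomial: λ^2 + 3.5*λ + 1.5 = 0.
Factor: (λ + 0.5)(λ + 3) = 0.
Roots: -0.5, -3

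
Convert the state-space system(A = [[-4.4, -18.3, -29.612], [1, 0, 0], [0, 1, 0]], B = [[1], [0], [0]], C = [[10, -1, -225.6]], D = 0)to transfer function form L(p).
L(p) = C(pI - A)⁻¹B + D.
Characteristic polynomial det(pI - A) = p^3 + 4.4*p^2 + 18.3*p + 29.612.
Numerator from C·adj(pI-A)·B + D·det(pI-A) = 10*p^2 - p - 225.6.
L(p) = (10*p^2 - p - 225.6)/(p^3 + 4.4*p^2 + 18.3*p + 29.612)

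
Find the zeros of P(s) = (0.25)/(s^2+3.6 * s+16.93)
Numerator is a nonzero constant (0.25) → Zeros: none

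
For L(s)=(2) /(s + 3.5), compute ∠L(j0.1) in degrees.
Substitute s = j*0.1: L(j0.1) = 0.570962 - 0.0163132j.
∠L(j0.1) = atan2(Im, Re) = atan2(-0.0163132, 0.570962) = -1.64°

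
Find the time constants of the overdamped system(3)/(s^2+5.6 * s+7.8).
Overdamped: real poles at -3, -2.6. τ = -1/pole → τ₁ = 0.3333, τ₂ = 0.3846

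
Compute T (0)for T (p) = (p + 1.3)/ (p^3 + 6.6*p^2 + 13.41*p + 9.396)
DC gain = T(0) = num(0)/den(0) = 1.3/9.396 = 0.1384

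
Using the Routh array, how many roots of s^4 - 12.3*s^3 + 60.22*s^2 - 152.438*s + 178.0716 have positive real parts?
Routh array:
s^4: [1, 60.22, 178.0716]; s^3: [-12.3, -152.438]; s^2: [47.8267, 178.0716]; s^1: [-106.642]; s^0: [178.0716]
First column: [1, -12.3, 47.8267, -106.642, 178.0716]. Sign changes = RHP roots = 4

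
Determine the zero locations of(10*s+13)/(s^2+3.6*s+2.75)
Set numerator = 0: 10*s + 13 = 0 → Zeros: -1.3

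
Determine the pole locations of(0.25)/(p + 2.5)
Set denominator = 0: p + 2.5 = 0 → Poles: -2.5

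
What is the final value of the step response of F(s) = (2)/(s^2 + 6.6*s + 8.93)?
FVT: lim_{t→∞} y(t) = lim_{s→0} s*Y(s) where Y(s) = F(s)/s.
= lim_{s→0} F(s) = F(0) = num(0)/den(0) = 2/8.93 = 0.224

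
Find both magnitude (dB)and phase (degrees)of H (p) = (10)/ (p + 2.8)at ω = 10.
Substitute p = j*10: H(j10) = 0.259644 - 0.9273j.
|H| = 20*log₁₀(sqrt(Re²+Im²)) = -0.33 dB.
∠H = atan2(Im, Re) = -74.36°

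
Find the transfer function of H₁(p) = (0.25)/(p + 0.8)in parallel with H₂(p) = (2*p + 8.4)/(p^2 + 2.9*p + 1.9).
Parallel: H = H₁ + H₂ = (n₁·d₂ + n₂·d₁)/(d₁·d₂).
n₁·d₂ = 0.25*p^2 + 0.725*p + 0.475. n₂·d₁ = 2*p^2 + 10*p + 6.72. Sum = 2.25*p^2 + 10.725*p + 7.195. d₁·d₂ = p^3 + 3.7*p^2 + 4.22*p + 1.52.
H(p) = (2.25*p^2 + 10.725*p + 7.195)/(p^3 + 3.7*p^2 + 4.22*p + 1.52)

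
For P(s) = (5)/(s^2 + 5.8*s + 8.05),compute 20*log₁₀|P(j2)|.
Substitute s = j*2: P(j2) = 0.134139 - 0.384201j.
|P(j2)| = sqrt(Re² + Im²) = 0.4069.
20*log₁₀(0.4069) = -7.81 dB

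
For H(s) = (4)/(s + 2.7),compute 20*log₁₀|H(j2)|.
Substitute s = j*2: H(j2) = 0.956599 - 0.708592j.
|H(j2)| = sqrt(Re² + Im²) = 1.19.
20*log₁₀(1.19) = 1.51 dB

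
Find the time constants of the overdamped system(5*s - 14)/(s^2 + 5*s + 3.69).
Overdamped: real poles at -0.9, -4.1. τ = -1/pole → τ₁ = 1.111, τ₂ = 0.2439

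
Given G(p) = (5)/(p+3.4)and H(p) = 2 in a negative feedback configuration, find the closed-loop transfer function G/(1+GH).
Closed-loop T = G/(1+GH).
Numerator: G_num * H_den = 5.
Denominator: G_den * H_den + G_num * H_num = (p + 3.4) + (10) = p + 13.4.
T(p) = (5)/(p + 13.4)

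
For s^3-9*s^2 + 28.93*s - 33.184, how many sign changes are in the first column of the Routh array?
Routh array:
s^3: [1, 28.93]; s^2: [-9, -33.184]; s^1: [25.2429]; s^0: [-33.184]
First column: [1, -9, 25.2429, -33.184]. Sign changes = 3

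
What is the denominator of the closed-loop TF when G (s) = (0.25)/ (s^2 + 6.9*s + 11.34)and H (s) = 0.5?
Characteristic poly = G_den * H_den + G_num * H_num = (s^2 + 6.9*s + 11.34) + (0.125) = s^2 + 6.9*s + 11.465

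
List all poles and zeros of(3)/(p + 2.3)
Set denominator = 0: p + 2.3 = 0 → Poles: -2.3
Numerator is a nonzero constant (3) → Zeros: none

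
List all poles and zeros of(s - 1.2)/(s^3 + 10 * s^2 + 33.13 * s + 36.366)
Set denominator = 0: s^3 + 10*s^2 + 33.13*s + 36.366 = (s + 2.9)(s + 3.8)(s + 3.3) = 0 → Poles: -2.9, -3.3, -3.8
Set numerator = 0: s - 1.2 = 0 → Zeros: 1.2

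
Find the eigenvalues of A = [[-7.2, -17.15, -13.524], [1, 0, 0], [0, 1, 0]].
Eigenvalues solve det(λI - A) = 0.
Characteristic polynomial: λ^3 + 7.2*λ^2 + 17.15*λ + 13.524 = 0.
Factor: (λ + 2.8)(λ + 2.1)(λ + 2.3) = 0.
Roots: -2.1, -2.3, -2.8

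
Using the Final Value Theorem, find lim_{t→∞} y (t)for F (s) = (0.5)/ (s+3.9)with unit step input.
FVT: lim_{t→∞} y(t) = lim_{s→0} s*Y(s) where Y(s) = F(s)/s.
= lim_{s→0} F(s) = F(0) = num(0)/den(0) = 0.5/3.9 = 0.1282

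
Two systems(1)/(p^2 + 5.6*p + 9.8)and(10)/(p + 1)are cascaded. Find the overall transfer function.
Series: H = H₁ · H₂ = (n₁·n₂)/(d₁·d₂).
Num: n₁·n₂ = 10. Den: d₁·d₂ = p^3 + 6.6*p^2 + 15.4*p + 9.8.
H(p) = (10)/(p^3 + 6.6*p^2 + 15.4*p + 9.8)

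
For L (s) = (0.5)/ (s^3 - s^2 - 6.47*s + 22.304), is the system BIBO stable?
Denominator: s^3 - s^2 - 6.47*s + 22.304 = (s + 3.2)(s^2 - 4.2*s + 6.97). Poles: -3.2, 2.1 + 1.6j, 2.1 - 1.6j. All Re(p)<0: No (unstable)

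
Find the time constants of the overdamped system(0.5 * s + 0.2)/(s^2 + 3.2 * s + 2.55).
Overdamped: real poles at -1.5, -1.7. τ = -1/pole → τ₁ = 0.6667, τ₂ = 0.5882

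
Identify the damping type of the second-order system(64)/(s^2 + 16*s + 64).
Standard form: ωn²/(s²+2ζωn·s+ωn²) gives ωn=8, ζ=1.
Critically damped (ζ = 1)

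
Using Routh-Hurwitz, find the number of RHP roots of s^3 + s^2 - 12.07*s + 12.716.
Routh array:
s^3: [1, -12.07]; s^2: [1, 12.716]; s^1: [-24.786]; s^0: [12.716]
First column: [1, 1, -24.786, 12.716]. Sign changes = RHP roots = 2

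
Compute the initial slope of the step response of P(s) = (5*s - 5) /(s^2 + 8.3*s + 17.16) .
IVT: y'(0⁺) = lim_{s→∞} s²·Y(s) = lim_{s→∞} s·P(s).
deg(num) = 1, deg(den) = 2, relative degree = 1, so s·P(s) → (leading num)/(leading den) = 5/1 = 5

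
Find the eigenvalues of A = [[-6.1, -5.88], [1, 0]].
Eigenvalues solve det(λI - A) = 0.
Characteristic polynomial: λ^2 + 6.1*λ + 5.88 = 0.
Factor: (λ + 4.9)(λ + 1.2) = 0.
Roots: -1.2, -4.9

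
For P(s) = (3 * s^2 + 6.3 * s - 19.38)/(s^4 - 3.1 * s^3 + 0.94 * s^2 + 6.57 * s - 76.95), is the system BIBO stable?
Denominator: s^4 - 3.1*s^3 + 0.94*s^2 + 6.57*s - 76.95 = (s + 2.5)(s - 3.8)(s^2 - 1.8*s + 8.1). Poles: -2.5, 0.9 + 2.7j, 0.9 - 2.7j, 3.8. All Re(p)<0: No (unstable)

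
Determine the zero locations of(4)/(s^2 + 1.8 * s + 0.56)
Numerator is a nonzero constant (4) → Zeros: none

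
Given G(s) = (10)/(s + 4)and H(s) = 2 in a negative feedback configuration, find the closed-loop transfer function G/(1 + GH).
Closed-loop T = G/(1+GH).
Numerator: G_num * H_den = 10.
Denominator: G_den * H_den + G_num * H_num = (s + 4) + (20) = s + 24.
T(s) = (10)/(s + 24)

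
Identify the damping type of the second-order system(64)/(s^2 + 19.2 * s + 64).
Standard form: ωn²/(s²+2ζωn·s+ωn²) gives ωn=8, ζ=1.2.
Overdamped (ζ = 1.2 > 1)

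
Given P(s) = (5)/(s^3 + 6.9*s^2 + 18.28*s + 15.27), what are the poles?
Set denominator = 0: s^3 + 6.9*s^2 + 18.28*s + 15.27 = (s + 1.5)(s^2 + 5.4*s + 10.18) = 0 → Poles: -1.5, -2.7 + 1.7j, -2.7 - 1.7j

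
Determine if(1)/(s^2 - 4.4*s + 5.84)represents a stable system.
Denominator: s^2 - 4.4*s + 5.84. Poles: 2.2 + 1j, 2.2 - 1j. All Re(p)<0: No (unstable)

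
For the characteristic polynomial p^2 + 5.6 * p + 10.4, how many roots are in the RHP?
Poles: -2.8 + 1.6j, -2.8 - 1.6j. RHP poles (Re>0): 0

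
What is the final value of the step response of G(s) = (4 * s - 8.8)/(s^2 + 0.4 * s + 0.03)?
FVT: lim_{t→∞} y(t) = lim_{s→0} s*Y(s) where Y(s) = G(s)/s.
= lim_{s→0} G(s) = G(0) = num(0)/den(0) = -8.8/0.03 = -293.3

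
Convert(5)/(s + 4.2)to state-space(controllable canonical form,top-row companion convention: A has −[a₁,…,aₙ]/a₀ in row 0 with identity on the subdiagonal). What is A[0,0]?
Reachable canonical form for den = s + 4.2: top row of A = -[a₁,a₂,...,aₙ]/a₀, ones on the subdiagonal, zeros elsewhere.
A = [[-4.2]].
A[0,0] = -4.2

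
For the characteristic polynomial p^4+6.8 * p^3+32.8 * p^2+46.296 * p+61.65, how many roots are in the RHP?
p^4 + 6.8*p^3 + 32.8*p^2 + 46.296*p + 61.65 = (p^2 + 5.4*p + 22.5)(p^2 + 1.4*p + 2.74). Poles: -0.7 + 1.5j, -0.7 - 1.5j, -2.7 + 3.9j, -2.7 - 3.9j. RHP poles (Re>0): 0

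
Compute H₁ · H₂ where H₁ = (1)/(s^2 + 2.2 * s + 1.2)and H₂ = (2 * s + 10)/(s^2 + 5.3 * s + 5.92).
Series: H = H₁ · H₂ = (n₁·n₂)/(d₁·d₂).
Num: n₁·n₂ = 2*s + 10. Den: d₁·d₂ = s^4 + 7.5*s^3 + 18.78*s^2 + 19.384*s + 7.104.
H(s) = (2*s + 10)/(s^4 + 7.5*s^3 + 18.78*s^2 + 19.384*s + 7.104)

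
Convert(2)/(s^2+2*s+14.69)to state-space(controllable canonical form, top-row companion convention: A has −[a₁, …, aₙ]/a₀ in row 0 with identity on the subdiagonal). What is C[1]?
Reachable canonical form: C = numerator coefficients (right-aligned, zero-padded to length n).
num = 2, C = [[0, 2]].
C[1] = 2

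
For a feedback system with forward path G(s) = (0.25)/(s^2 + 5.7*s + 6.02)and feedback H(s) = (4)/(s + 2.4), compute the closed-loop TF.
Closed-loop T = G/(1+GH).
Numerator: G_num * H_den = 0.25*s + 0.6.
Denominator: G_den * H_den + G_num * H_num = (s^3 + 8.1*s^2 + 19.7*s + 14.448) + (1) = s^3 + 8.1*s^2 + 19.7*s + 15.448.
T(s) = (0.25*s + 0.6)/(s^3 + 8.1*s^2 + 19.7*s + 15.448)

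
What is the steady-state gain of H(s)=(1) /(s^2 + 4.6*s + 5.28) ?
DC gain = H(0) = num(0)/den(0) = 1/5.28 = 0.1894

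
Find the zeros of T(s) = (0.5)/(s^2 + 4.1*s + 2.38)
Numerator is a nonzero constant (0.5) → Zeros: none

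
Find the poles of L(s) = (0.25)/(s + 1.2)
Set denominator = 0: s + 1.2 = 0 → Poles: -1.2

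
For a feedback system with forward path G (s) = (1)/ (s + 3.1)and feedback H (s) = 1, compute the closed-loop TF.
Closed-loop T = G/(1+GH).
Numerator: G_num * H_den = 1.
Denominator: G_den * H_den + G_num * H_num = (s + 3.1) + (1) = s + 4.1.
T(s) = (1)/(s + 4.1)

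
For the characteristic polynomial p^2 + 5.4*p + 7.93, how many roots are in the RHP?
Poles: -2.7 + 0.8j, -2.7 - 0.8j. RHP poles (Re>0): 0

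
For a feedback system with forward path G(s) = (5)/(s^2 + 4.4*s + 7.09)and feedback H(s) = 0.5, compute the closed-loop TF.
Closed-loop T = G/(1+GH).
Numerator: G_num * H_den = 5.
Denominator: G_den * H_den + G_num * H_num = (s^2 + 4.4*s + 7.09) + (2.5) = s^2 + 4.4*s + 9.59.
T(s) = (5)/(s^2 + 4.4*s + 9.59)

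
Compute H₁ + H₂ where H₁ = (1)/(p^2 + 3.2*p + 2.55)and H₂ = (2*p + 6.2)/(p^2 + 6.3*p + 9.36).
Parallel: H = H₁ + H₂ = (n₁·d₂ + n₂·d₁)/(d₁·d₂).
n₁·d₂ = p^2 + 6.3*p + 9.36. n₂·d₁ = 2*p^3 + 12.6*p^2 + 24.94*p + 15.81. Sum = 2*p^3 + 13.6*p^2 + 31.24*p + 25.17. d₁·d₂ = p^4 + 9.5*p^3 + 32.07*p^2 + 46.017*p + 23.868.
H(p) = (2*p^3 + 13.6*p^2 + 31.24*p + 25.17)/(p^4 + 9.5*p^3 + 32.07*p^2 + 46.017*p + 23.868)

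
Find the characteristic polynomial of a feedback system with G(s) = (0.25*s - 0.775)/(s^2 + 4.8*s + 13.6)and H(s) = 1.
Characteristic poly = G_den * H_den + G_num * H_num = (s^2 + 4.8*s + 13.6) + (0.25*s - 0.775) = s^2 + 5.05*s + 12.825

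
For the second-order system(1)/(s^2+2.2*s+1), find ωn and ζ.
Standard form: ωn²/(s²+2ζωn·s+ωn²).
const=1=ωn² → ωn=1, s coeff=2.2=2ζωn → ζ=1.1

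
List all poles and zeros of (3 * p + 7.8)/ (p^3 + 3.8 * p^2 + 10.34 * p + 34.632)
Set denominator = 0: p^3 + 3.8*p^2 + 10.34*p + 34.632 = (p + 3.6)(p^2 + 0.2*p + 9.62) = 0 → Poles: -0.1 + 3.1j, -0.1 - 3.1j, -3.6
Set numerator = 0: 3*p + 7.8 = 0 → Zeros: -2.6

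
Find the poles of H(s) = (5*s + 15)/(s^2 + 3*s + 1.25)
Set denominator = 0: s^2 + 3*s + 1.25 = (s + 0.5)(s + 2.5) = 0 → Poles: -0.5, -2.5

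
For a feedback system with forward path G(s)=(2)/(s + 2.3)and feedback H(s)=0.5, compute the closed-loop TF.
Closed-loop T = G/(1+GH).
Numerator: G_num * H_den = 2.
Denominator: G_den * H_den + G_num * H_num = (s + 2.3) + (1) = s + 3.3.
T(s) = (2)/(s + 3.3)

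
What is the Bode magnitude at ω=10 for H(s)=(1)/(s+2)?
Substitute s = j*10: H(j10) = 0.0192308 - 0.0961538j.
|H(j10)| = sqrt(Re² + Im²) = 0.09806.
20*log₁₀(0.09806) = -20.17 dB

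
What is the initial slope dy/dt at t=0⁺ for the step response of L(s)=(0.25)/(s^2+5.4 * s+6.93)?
IVT: y'(0⁺) = lim_{s→∞} s²·Y(s) = lim_{s→∞} s·L(s).
deg(num) = 0, deg(den) = 2, relative degree = 2 ≥ 2, so s·L(s) → 0. Initial slope = 0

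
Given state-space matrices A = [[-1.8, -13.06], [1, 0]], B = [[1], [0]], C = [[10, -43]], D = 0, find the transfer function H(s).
H(s) = C(sI - A)⁻¹B + D.
Characteristic polynomial det(sI - A) = s^2 + 1.8*s + 13.06.
Numerator from C·adj(sI-A)·B + D·det(sI-A) = 10*s - 43.
H(s) = (10*s - 43)/(s^2 + 1.8*s + 13.06)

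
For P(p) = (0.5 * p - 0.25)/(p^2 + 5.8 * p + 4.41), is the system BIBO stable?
Denominator: p^2 + 5.8*p + 4.41 = (p + 4.9)(p + 0.9). Poles: -0.9, -4.9. All Re(p)<0: Yes (stable)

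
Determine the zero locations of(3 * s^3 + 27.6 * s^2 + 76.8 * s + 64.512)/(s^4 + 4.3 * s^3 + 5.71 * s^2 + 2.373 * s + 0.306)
Set numerator = 0: 3*s^3 + 27.6*s^2 + 76.8*s + 64.512 = 3*(s + 2.8)(s + 1.6)(s + 4.8) = 0 → Zeros: -1.6, -2.8, -4.8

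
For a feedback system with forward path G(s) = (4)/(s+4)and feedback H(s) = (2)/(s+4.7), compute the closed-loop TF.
Closed-loop T = G/(1+GH).
Numerator: G_num * H_den = 4*s + 18.8.
Denominator: G_den * H_den + G_num * H_num = (s^2 + 8.7*s + 18.8) + (8) = s^2 + 8.7*s + 26.8.
T(s) = (4*s + 18.8)/(s^2 + 8.7*s + 26.8)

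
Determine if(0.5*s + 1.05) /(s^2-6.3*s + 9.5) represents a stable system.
Denominator: s^2 - 6.3*s + 9.5 = (s - 3.8)(s - 2.5). Poles: 2.5, 3.8. All Re(p)<0: No (unstable)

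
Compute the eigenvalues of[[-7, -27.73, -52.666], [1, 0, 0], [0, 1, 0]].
Eigenvalues solve det(λI - A) = 0.
Characteristic polynomial: λ^3 + 7*λ^2 + 27.73*λ + 52.666 = 0.
Factor: (λ + 3.4)(λ^2 + 3.6*λ + 15.49) = 0.
Roots: -1.8 + 3.5j, -1.8 - 3.5j, -3.4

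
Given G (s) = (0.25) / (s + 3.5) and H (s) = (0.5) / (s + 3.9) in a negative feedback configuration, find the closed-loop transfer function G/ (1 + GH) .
Closed-loop T = G/(1+GH).
Numerator: G_num * H_den = 0.25*s + 0.975.
Denominator: G_den * H_den + G_num * H_num = (s^2 + 7.4*s + 13.65) + (0.125) = s^2 + 7.4*s + 13.775.
T(s) = (0.25*s + 0.975)/(s^2 + 7.4*s + 13.775)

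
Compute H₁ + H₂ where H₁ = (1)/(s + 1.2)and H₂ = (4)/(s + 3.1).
Parallel: H = H₁ + H₂ = (n₁·d₂ + n₂·d₁)/(d₁·d₂).
n₁·d₂ = s + 3.1. n₂·d₁ = 4*s + 4.8. Sum = 5*s + 7.9. d₁·d₂ = s^2 + 4.3*s + 3.72.
H(s) = (5*s + 7.9)/(s^2 + 4.3*s + 3.72)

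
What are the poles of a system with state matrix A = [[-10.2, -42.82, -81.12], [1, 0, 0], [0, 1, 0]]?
Eigenvalues solve det(λI - A) = 0.
Characteristic polynomial: λ^3 + 10.2*λ^2 + 42.82*λ + 81.12 = 0.
Factor: (λ + 4.8)(λ^2 + 5.4*λ + 16.9) = 0.
Roots: -2.7 + 3.1j, -2.7 - 3.1j, -4.8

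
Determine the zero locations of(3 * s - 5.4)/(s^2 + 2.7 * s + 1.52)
Set numerator = 0: 3*s - 5.4 = 0 → Zeros: 1.8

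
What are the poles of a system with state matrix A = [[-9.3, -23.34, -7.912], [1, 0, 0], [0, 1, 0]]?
Eigenvalues solve det(λI - A) = 0.
Characteristic polynomial: λ^3 + 9.3*λ^2 + 23.34*λ + 7.912 = 0.
Factor: (λ + 0.4)(λ + 4.6)(λ + 4.3) = 0.
Roots: -0.4, -4.3, -4.6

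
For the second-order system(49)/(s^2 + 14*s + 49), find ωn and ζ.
Standard form: ωn²/(s²+2ζωn·s+ωn²).
const=49=ωn² → ωn=7, s coeff=14=2ζωn → ζ=1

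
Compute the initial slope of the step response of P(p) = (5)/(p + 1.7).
IVT: y'(0⁺) = lim_{p→∞} p²·Y(p) = lim_{p→∞} p·P(p).
deg(num) = 0, deg(den) = 1, relative degree = 1, so p·P(p) → (leading num)/(leading den) = 5/1 = 5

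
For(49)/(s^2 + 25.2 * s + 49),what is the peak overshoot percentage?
Standard form: ωn²/(s²+2ζωn·s+ωn²) → ωn = 7, ζ = 1.8.
ζ ≥ 1, so the response is non-oscillatory: peak overshoot = 0%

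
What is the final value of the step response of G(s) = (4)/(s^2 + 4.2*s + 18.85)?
FVT: lim_{t→∞} y(t) = lim_{s→0} s*Y(s) where Y(s) = G(s)/s.
= lim_{s→0} G(s) = G(0) = num(0)/den(0) = 4/18.85 = 0.2122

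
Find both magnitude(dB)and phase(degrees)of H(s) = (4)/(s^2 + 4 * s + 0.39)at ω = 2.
Substitute s = j*2: H(j2) = -0.187454 - 0.415411j.
|H| = 20*log₁₀(sqrt(Re²+Im²)) = -6.83 dB.
∠H = atan2(Im, Re) = -114.29°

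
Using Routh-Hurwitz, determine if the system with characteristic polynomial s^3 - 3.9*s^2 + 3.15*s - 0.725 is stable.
Routh array:
s^3: [1, 3.15]; s^2: [-3.9, -0.725]; s^1: [2.9641]; s^0: [-0.725]
First column: [1, -3.9, 2.9641, -0.725]. Sign changes = 3.
No, unstable (3 RHP root(s))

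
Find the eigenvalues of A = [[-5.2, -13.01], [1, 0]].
Eigenvalues solve det(λI - A) = 0.
Characteristic polynomial: λ^2 + 5.2*λ + 13.01 = 0.
Roots: -2.6 + 2.5j, -2.6 - 2.5j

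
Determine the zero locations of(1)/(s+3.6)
Numerator is a nonzero constant (1) → Zeros: none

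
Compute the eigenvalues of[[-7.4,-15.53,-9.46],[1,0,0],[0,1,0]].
Eigenvalues solve det(λI - A) = 0.
Characteristic polynomial: λ^3 + 7.4*λ^2 + 15.53*λ + 9.46 = 0.
Factor: (λ + 2)(λ + 4.3)(λ + 1.1) = 0.
Roots: -1.1, -2, -4.3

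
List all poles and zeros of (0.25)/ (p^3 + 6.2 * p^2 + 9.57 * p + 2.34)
Set denominator = 0: p^3 + 6.2*p^2 + 9.57*p + 2.34 = (p + 0.3)(p + 3.9)(p + 2) = 0 → Poles: -0.3, -2, -3.9
Numerator is a nonzero constant (0.25) → Zeros: none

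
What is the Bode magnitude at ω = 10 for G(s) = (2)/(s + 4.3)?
Substitute s = j*10: G(j10) = 0.07258 - 0.168791j.
|G(j10)| = sqrt(Re² + Im²) = 0.1837.
20*log₁₀(0.1837) = -14.72 dB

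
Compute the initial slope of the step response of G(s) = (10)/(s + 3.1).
IVT: y'(0⁺) = lim_{s→∞} s²·Y(s) = lim_{s→∞} s·G(s).
deg(num) = 0, deg(den) = 1, relative degree = 1, so s·G(s) → (leading num)/(leading den) = 10/1 = 10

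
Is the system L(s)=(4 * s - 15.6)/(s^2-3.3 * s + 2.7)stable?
Denominator: s^2 - 3.3*s + 2.7 = (s - 1.5)(s - 1.8). Poles: 1.5, 1.8. All Re(p)<0: No (unstable)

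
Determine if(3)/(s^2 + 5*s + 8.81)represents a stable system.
Denominator: s^2 + 5*s + 8.81. Poles: -2.5 + 1.6j, -2.5 - 1.6j. All Re(p)<0: Yes (stable)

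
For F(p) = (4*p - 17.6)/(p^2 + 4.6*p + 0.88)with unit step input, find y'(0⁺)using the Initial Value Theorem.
IVT: y'(0⁺) = lim_{p→∞} p²·Y(p) = lim_{p→∞} p·F(p).
deg(num) = 1, deg(den) = 2, relative degree = 1, so p·F(p) → (leading num)/(leading den) = 4/1 = 4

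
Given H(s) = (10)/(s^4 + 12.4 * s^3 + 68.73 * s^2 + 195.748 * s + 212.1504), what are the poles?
Set denominator = 0: s^4 + 12.4*s^3 + 68.73*s^2 + 195.748*s + 212.1504 = (s + 4.4)(s + 2.4)(s^2 + 5.6*s + 20.09) = 0 → Poles: -2.4, -2.8 + 3.5j, -2.8 - 3.5j, -4.4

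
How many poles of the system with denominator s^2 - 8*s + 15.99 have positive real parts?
s^2 - 8*s + 15.99 = (s - 3.9)(s - 4.1). Poles: 3.9, 4.1. RHP poles (Re>0): 2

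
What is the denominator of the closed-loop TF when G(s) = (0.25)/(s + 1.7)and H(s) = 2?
Characteristic poly = G_den * H_den + G_num * H_num = (s + 1.7) + (0.5) = s + 2.2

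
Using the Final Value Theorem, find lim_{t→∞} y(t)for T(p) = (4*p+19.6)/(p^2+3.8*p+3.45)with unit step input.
FVT: lim_{t→∞} y(t) = lim_{p→0} p*Y(p) where Y(p) = T(p)/p.
= lim_{p→0} T(p) = T(0) = num(0)/den(0) = 19.6/3.45 = 5.681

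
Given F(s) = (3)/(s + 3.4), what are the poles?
Set denominator = 0: s + 3.4 = 0 → Poles: -3.4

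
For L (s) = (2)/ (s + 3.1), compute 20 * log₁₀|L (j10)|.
Substitute s = j*10: L(j10) = 0.0565642 - 0.182465j.
|L(j10)| = sqrt(Re² + Im²) = 0.191.
20*log₁₀(0.191) = -14.38 dB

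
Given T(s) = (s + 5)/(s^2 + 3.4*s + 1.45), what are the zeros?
Set numerator = 0: s + 5 = 0 → Zeros: -5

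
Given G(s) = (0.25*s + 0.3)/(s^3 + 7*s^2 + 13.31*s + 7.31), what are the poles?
Set denominator = 0: s^3 + 7*s^2 + 13.31*s + 7.31 = (s + 1)(s + 1.7)(s + 4.3) = 0 → Poles: -1, -1.7, -4.3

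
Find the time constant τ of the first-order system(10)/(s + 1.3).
First-order system: τ = -1/pole. Pole = -1.3. τ = -1/(-1.3) = 0.7692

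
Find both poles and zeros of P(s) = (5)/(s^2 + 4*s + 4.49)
Set denominator = 0: s^2 + 4*s + 4.49 = 0 → Poles: -2 + 0.7j, -2 - 0.7j
Numerator is a nonzero constant (5) → Zeros: none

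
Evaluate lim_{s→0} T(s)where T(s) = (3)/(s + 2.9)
DC gain = T(0) = num(0)/den(0) = 3/2.9 = 1.034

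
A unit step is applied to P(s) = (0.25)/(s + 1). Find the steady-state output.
FVT: lim_{t→∞} y(t) = lim_{s→0} s*Y(s) where Y(s) = P(s)/s.
= lim_{s→0} P(s) = P(0) = num(0)/den(0) = 0.25/1 = 0.25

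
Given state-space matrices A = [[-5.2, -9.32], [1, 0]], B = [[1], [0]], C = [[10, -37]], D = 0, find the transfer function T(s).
T(s) = C(sI - A)⁻¹B + D.
Characteristic polynomial det(sI - A) = s^2 + 5.2*s + 9.32.
Numerator from C·adj(sI-A)·B + D·det(sI-A) = 10*s - 37.
T(s) = (10*s - 37)/(s^2 + 5.2*s + 9.32)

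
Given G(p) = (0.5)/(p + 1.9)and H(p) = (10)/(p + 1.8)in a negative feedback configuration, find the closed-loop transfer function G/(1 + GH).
Closed-loop T = G/(1+GH).
Numerator: G_num * H_den = 0.5*p + 0.9.
Denominator: G_den * H_den + G_num * H_num = (p^2 + 3.7*p + 3.42) + (5) = p^2 + 3.7*p + 8.42.
T(p) = (0.5*p + 0.9)/(p^2 + 3.7*p + 8.42)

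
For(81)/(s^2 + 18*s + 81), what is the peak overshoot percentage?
Standard form: ωn²/(s²+2ζωn·s+ωn²) → ωn = 9, ζ = 1.
ζ ≥ 1, so the response is non-oscillatory: peak overshoot = 0%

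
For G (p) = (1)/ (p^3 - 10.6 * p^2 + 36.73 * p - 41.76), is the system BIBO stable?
Denominator: p^3 - 10.6*p^2 + 36.73*p - 41.76 = (p - 2.9)(p - 4.5)(p - 3.2). Poles: 2.9, 3.2, 4.5. All Re(p)<0: No (unstable)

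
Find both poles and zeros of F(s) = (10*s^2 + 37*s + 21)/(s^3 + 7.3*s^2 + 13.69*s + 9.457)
Set denominator = 0: s^3 + 7.3*s^2 + 13.69*s + 9.457 = (s + 4.9)(s^2 + 2.4*s + 1.93) = 0 → Poles: -1.2 + 0.7j, -1.2 - 0.7j, -4.9
Set numerator = 0: 10*s^2 + 37*s + 21 = 10*(s + 3)(s + 0.7) = 0 → Zeros: -0.7, -3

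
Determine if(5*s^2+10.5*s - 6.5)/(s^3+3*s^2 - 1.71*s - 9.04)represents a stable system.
Denominator: s^3 + 3*s^2 - 1.71*s - 9.04 = (s - 1.6)(s^2 + 4.6*s + 5.65). Poles: -2.3 + 0.6j, -2.3 - 0.6j, 1.6. All Re(p)<0: No (unstable)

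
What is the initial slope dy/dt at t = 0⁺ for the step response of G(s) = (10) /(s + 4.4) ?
IVT: y'(0⁺) = lim_{s→∞} s²·Y(s) = lim_{s→∞} s·G(s).
deg(num) = 0, deg(den) = 1, relative degree = 1, so s·G(s) → (leading num)/(leading den) = 10/1 = 10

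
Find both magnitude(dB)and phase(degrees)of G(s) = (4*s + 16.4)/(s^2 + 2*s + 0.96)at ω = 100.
Substitute s = j*100: G(j100) = -0.000839668 - 0.0400206j.
|G| = 20*log₁₀(sqrt(Re²+Im²)) = -27.95 dB.
∠G = atan2(Im, Re) = -91.20°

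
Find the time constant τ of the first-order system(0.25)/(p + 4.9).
First-order system: τ = -1/pole. Pole = -4.9. τ = -1/(-4.9) = 0.2041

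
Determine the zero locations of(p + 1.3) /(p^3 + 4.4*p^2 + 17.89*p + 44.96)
Set numerator = 0: p + 1.3 = 0 → Zeros: -1.3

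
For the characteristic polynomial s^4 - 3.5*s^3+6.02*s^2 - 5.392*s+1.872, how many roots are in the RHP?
s^4 - 3.5*s^3 + 6.02*s^2 - 5.392*s + 1.872 = (s - 0.9)(s - 1)(s^2 - 1.6*s + 2.08). Poles: 0.8 + 1.2j, 0.8 - 1.2j, 0.9, 1. RHP poles (Re>0): 4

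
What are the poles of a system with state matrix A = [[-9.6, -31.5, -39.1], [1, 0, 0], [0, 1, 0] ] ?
Eigenvalues solve det(λI - A) = 0.
Characteristic polynomial: λ^3 + 9.6*λ^2 + 31.5*λ + 39.1 = 0.
Factor: (λ + 4.6)(λ^2 + 5*λ + 8.5) = 0.
Roots: -2.5 + 1.5j, -2.5 - 1.5j, -4.6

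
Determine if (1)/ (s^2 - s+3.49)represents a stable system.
Denominator: s^2 - s + 3.49. Poles: 0.5 + 1.8j, 0.5 - 1.8j. All Re(p)<0: No (unstable)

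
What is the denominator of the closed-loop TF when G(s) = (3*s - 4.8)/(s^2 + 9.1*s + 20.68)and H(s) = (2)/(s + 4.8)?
Characteristic poly = G_den * H_den + G_num * H_num = (s^3 + 13.9*s^2 + 64.36*s + 99.264) + (6*s - 9.6) = s^3 + 13.9*s^2 + 70.36*s + 89.664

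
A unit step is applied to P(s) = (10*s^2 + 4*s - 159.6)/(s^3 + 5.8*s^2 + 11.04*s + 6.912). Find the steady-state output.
FVT: lim_{t→∞} y(t) = lim_{s→0} s*Y(s) where Y(s) = P(s)/s.
= lim_{s→0} P(s) = P(0) = num(0)/den(0) = -159.6/6.912 = -23.09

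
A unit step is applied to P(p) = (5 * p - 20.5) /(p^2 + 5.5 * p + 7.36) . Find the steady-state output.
FVT: lim_{t→∞} y(t) = lim_{p→0} p*Y(p) where Y(p) = P(p)/p.
= lim_{p→0} P(p) = P(0) = num(0)/den(0) = -20.5/7.36 = -2.785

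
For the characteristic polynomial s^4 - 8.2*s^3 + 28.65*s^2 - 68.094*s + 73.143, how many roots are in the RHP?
s^4 - 8.2*s^3 + 28.65*s^2 - 68.094*s + 73.143 = (s - 4.3)(s - 2.1)(s^2 - 1.8*s + 8.1). Poles: 0.9 + 2.7j, 0.9 - 2.7j, 2.1, 4.3. RHP poles (Re>0): 4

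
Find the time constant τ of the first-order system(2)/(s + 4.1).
First-order system: τ = -1/pole. Pole = -4.1. τ = -1/(-4.1) = 0.2439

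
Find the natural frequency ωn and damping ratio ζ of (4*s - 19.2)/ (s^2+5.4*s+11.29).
Underdamped: complex pole -2.7 + 2j. ωn = |pole| = 3.36, ζ = -Re(pole)/ωn = 0.8036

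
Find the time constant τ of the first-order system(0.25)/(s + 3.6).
First-order system: τ = -1/pole. Pole = -3.6. τ = -1/(-3.6) = 0.2778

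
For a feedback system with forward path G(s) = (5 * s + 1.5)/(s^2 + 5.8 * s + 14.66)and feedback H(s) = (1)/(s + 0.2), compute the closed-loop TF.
Closed-loop T = G/(1+GH).
Numerator: G_num * H_den = 5*s^2 + 2.5*s + 0.3.
Denominator: G_den * H_den + G_num * H_num = (s^3 + 6*s^2 + 15.82*s + 2.932) + (5*s + 1.5) = s^3 + 6*s^2 + 20.82*s + 4.432.
T(s) = (5*s^2 + 2.5*s + 0.3)/(s^3 + 6*s^2 + 20.82*s + 4.432)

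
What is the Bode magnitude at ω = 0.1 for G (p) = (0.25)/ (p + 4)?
Substitute p = j*0.1: G(j0.1) = 0.062461 - 0.00156152j.
|G(j0.1)| = sqrt(Re² + Im²) = 0.06248.
20*log₁₀(0.06248) = -24.09 dB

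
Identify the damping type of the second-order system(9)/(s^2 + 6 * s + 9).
Standard form: ωn²/(s²+2ζωn·s+ωn²) gives ωn=3, ζ=1.
Critically damped (ζ = 1)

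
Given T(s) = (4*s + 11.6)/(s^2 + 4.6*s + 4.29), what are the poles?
Set denominator = 0: s^2 + 4.6*s + 4.29 = (s + 1.3)(s + 3.3) = 0 → Poles: -1.3, -3.3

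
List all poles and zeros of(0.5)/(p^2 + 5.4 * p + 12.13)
Set denominator = 0: p^2 + 5.4*p + 12.13 = 0 → Poles: -2.7 + 2.2j, -2.7 - 2.2j
Numerator is a nonzero constant (0.5) → Zeros: none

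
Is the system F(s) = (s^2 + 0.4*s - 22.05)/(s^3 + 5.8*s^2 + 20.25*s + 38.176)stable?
Denominator: s^3 + 5.8*s^2 + 20.25*s + 38.176 = (s + 3.2)(s^2 + 2.6*s + 11.93). Poles: -1.3 + 3.2j, -1.3 - 3.2j, -3.2. All Re(p)<0: Yes (stable)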